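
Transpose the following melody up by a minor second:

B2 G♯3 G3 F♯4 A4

B2 to C3
G#3 to A3
G3 to Ab3
F#4 to G4
A4 to Bb4

C3 A3 Ab3 G4 Bb4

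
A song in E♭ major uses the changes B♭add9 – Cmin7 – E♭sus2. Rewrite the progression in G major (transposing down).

E♭ major down to G major is a minor sixth; each chord root moves by that interval while the quality stays the same.
B♭add9: root B♭ down a minor sixth → D, giving Dadd9.
Cmin7: root C down a minor sixth → E, giving Emin7.
E♭sus2: root E♭ down a minor sixth → G, giving Gsus2.

Dadd9 Emin7 Gsus2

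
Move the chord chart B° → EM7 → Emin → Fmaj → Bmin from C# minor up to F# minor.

E° AM7 Amin Bbmaj Emin

C# minor up to F# minor is a perfect fourth; each chord root moves by that interval while the quality stays the same.
B°: root B up a perfect fourth → E, giving E°.
EM7: root E up a perfect fourth → A, giving AM7.
Emin: root E up a perfect fourth → A, giving Amin.
Fmaj: root F up a perfect fourth → Bb, giving Bbmaj.
Bmin: root B up a perfect fourth → E, giving Emin.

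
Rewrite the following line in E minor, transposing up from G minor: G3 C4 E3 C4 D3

E4 A4 C#4 A4 B3

G minor to E minor up is a major sixth, so every note moves up by that interval.
G3 to E4
C4 to A4
E3 to C#4
C4 to A4
D3 to B3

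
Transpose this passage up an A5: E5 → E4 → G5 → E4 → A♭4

B#5 B#4 D#6 B#4 E5

E5: a fifth up reaches B, and 8 semitones makes it B#5.
An augmented fifth up from E4 gives B#4.
G5 up an augmented fifth is D#6.
E4 up an augmented fifth is B#4.
An augmented fifth up from Ab4 gives E5.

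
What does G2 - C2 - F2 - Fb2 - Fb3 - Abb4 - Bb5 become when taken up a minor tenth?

Bb3 Eb3 Ab3 Abb3 Abb4 Cbb6 Db7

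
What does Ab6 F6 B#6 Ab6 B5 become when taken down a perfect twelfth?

Db5 Bb4 E#5 Db5 E4

Ab6 down a perfect twelfth is Db5.
A perfect twelfth down from F6 gives Bb4.
A perfect twelfth down from B#6 gives E#5.
Ab6 down a perfect twelfth is Db5.
B5: a twelfth down reaches E, and 19 semitones makes it E4.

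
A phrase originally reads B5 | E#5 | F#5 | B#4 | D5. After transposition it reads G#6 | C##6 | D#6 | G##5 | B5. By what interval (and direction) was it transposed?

up a major sixth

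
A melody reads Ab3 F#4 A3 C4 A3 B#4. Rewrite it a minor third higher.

Ab3: a third up reaches C, and 3 semitones makes it Cb4.
A minor third up from F#4 gives A4.
A3: a third up reaches C, and 3 semitones makes it C4.
A minor third up from C4 gives Eb4.
A3 up a minor third is C4.
B#4 up a minor third is D#5.

Cb4 A4 C4 Eb4 C4 D#5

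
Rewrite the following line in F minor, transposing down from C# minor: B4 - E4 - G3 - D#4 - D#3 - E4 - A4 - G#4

Eb4 Ab3 Cb3 G3 G2 Ab3 Db4 C4

From C# down to F is an augmented fifth; apply that to each pitch.
B4 gives Eb4
E4 gives Ab3
G3 gives Cb3
D#4 gives G3
D#3 gives G2
E4 gives Ab3
A4 gives Db4
G#4 gives C4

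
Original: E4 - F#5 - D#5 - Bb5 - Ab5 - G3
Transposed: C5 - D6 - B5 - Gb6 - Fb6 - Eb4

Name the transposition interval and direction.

up a minor sixth

Take the first pair: E4 → C5. E to C spans 6 letter names, so the interval is some kind of sixth.
E4 to C5 is 8 semitones, which makes it a minor sixth; the second version is higher, so the direction is up.
Checking another pair — G3 → Eb4 — gives the same interval.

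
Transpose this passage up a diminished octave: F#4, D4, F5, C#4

F5 Db5 Fb6 C5

F#4 becomes F5
D4 becomes Db5
F5 becomes Fb6
C#4 becomes C5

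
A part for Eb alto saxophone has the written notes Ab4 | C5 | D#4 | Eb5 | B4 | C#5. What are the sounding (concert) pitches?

The Eb alto saxophone sounds a major sixth below written, so transpose each written note down a major sixth.
Ab4 gives Cb4
C5 gives Eb4
D#4 gives F#3
Eb5 gives Gb4
B4 gives D4
C#5 gives E4

Cb4 Eb4 F#3 Gb4 D4 E4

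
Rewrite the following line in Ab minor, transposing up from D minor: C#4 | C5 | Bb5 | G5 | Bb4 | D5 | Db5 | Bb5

D minor to Ab minor up is a diminished fifth, so every note moves up by that interval.
C#4 gives G4
C5 gives Gb5
Bb5 gives Fb6
G5 gives Db6
Bb4 gives Fb5
D5 gives Ab5
Db5 gives Abb5
Bb5 gives Fb6

G4 Gb5 Fb6 Db6 Fb5 Ab5 Abb5 Fb6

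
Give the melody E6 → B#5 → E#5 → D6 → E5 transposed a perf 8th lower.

E5 B#4 E#4 D5 E4

E6: an octave down reaches E, and 12 semitones makes it E5.
B#5 down a perfect octave is B#4.
E#5 down a perfect octave is E#4.
A perfect octave down from D6 gives D5.
E5 down a perfect octave is E4.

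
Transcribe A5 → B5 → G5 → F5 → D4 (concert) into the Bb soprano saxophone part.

B5 C#6 A5 G5 E4

Written C4 sounds as Bb3 on the Bb soprano saxophone, so concert pitches are written a major second up.
A5 to B5
B5 to C#6
G5 to A5
F5 to G5
D4 to E4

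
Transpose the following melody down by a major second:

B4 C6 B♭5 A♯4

B4: a second down reaches A, and 2 semitones makes it A4.
C6 down a major second is Bb5.
Bb5 down a major second is Ab5.
A#4: a second down reaches G, and 2 semitones makes it G#4.

A4 Bb5 Ab5 G#4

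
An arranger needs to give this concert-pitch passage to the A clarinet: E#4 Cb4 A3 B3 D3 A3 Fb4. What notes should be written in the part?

The A clarinet sounds a minor third below written, so the written part must be a minor third above concert — transpose each note up.
E#4 → G#4
Cb4 → Ebb4
A3 → C4
B3 → D4
D3 → F3
A3 → C4
Fb4 → Abb4

G#4 Ebb4 C4 D4 F3 C4 Abb4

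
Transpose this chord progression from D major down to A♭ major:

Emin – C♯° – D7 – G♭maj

D major down to A♭ major is an augmented fourth; each chord root moves by that interval while the quality stays the same.
Emin: root E down an augmented fourth → Bb, giving Bbmin.
C♯°: root C♯ down an augmented fourth → G, giving G°.
D7: root D down an augmented fourth → Ab, giving Ab7.
G♭maj: root G♭ down an augmented fourth → Dbb, giving Dbbmaj.

Bbmin G° Ab7 Dbbmaj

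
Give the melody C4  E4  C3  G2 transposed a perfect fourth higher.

F4 A4 F3 C3

A perfect fourth up from C4 gives F4.
A perfect fourth up from E4 gives A4.
A perfect fourth up from C3 gives F3.
A perfect fourth up from G2 gives C3.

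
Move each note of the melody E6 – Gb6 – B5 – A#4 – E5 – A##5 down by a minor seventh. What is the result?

A minor seventh down from E6 gives F#5.
Gb6 down a minor seventh is Ab5.
B5 down a minor seventh is C#5.
A#4 down a minor seventh is B#3.
E5: a seventh down reaches F, and 10 semitones makes it F#4.
A##5: a seventh down reaches B, and 10 semitones makes it B##4.

F#5 Ab5 C#5 B#3 F#4 B##4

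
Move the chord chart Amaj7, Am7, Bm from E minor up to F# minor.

Bmaj7 Bm7 C#m

E minor up to F# minor is a major second; each chord root moves by that interval while the quality stays the same.
Amaj7: root A up a major second → B, giving Bmaj7.
Am7: root A up a major second → B, giving Bm7.
Bm: root B up a major second → C#, giving C#m.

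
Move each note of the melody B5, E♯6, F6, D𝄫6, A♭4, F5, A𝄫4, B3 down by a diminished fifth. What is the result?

E#5 A##5 B5 Gb5 D4 B4 Db4 E#3

A diminished fifth down from B5 gives E#5.
E#6: a fifth down reaches A, and 6 semitones makes it A##5.
F6 down a diminished fifth is B5.
Dbb6: a fifth down reaches G, and 6 semitones makes it Gb5.
Ab4 down a diminished fifth is D4.
A diminished fifth down from F5 gives B4.
A diminished fifth down from Abb4 gives Db4.
B3: a fifth down reaches E, and 6 semitones makes it E#3.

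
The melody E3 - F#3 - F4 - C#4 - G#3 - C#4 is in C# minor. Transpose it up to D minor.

C# minor to D minor up is a minor second, so every note moves up by that interval.
E3 becomes F3
F#3 becomes G3
F4 becomes Gb4
C#4 becomes D4
G#3 becomes A3
C#4 becomes D4

F3 G3 Gb4 D4 A3 D4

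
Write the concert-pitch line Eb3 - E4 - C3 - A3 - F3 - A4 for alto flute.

Written C4 sounds as G3 on the alto flute, so concert pitches are written a perfect fourth up.
Eb3 to Ab3
E4 to A4
C3 to F3
A3 to D4
F3 to Bb3
A4 to D5

Ab3 A4 F3 D4 Bb3 D5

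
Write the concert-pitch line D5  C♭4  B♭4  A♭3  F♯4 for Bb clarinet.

E5 Db4 C5 Bb3 G#4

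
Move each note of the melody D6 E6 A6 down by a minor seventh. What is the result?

E5 F#5 B5

D6 becomes E5
E6 becomes F#5
A6 becomes B5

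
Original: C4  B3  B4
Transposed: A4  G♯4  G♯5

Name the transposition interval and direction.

up a major sixth

Take the first pair: C4 → A4. C to A spans 6 letter names, so the interval is some kind of sixth.
C4 to A4 is 9 semitones, which makes it a major sixth; the second version is higher, so the direction is up.
Checking another pair — B4 → G#5 — gives the same interval.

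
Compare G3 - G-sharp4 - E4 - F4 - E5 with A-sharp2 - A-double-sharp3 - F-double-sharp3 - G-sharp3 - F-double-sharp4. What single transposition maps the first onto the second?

down a diminished seventh

Take the first pair: G3 → A#2. G to A spans 7 letter names, so the interval is some kind of seventh.
A#2 to G3 is 9 semitones, which makes it a diminished seventh; the second version is lower, so the direction is down.
Checking another pair — E5 → F##4 — gives the same interval.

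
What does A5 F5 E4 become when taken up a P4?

D6 Bb5 A4

A5 gives D6
F5 gives Bb5
E4 gives A4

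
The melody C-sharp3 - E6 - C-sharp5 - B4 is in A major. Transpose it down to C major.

A major to C major down is a major sixth, so every note moves down by that interval.
C#3 to E2
E6 to G5
C#5 to E4
B4 to D4

E2 G5 E4 D4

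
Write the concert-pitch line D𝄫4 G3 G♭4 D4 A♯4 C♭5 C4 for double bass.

Dbb5 G4 Gb5 D5 A#5 Cb6 C5

The double bass sounds a perfect octave below written, so the written part must be a perfect octave above concert — transpose each note up.
Dbb4 becomes Dbb5
G3 becomes G4
Gb4 becomes Gb5
D4 becomes D5
A#4 becomes A#5
Cb5 becomes Cb6
C4 becomes C5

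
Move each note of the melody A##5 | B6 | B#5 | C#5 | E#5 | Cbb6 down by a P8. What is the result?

A##4 B5 B#4 C#4 E#4 Cbb5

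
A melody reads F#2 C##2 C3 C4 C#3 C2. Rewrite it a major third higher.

F#2: a third up reaches A, and 4 semitones makes it A#2.
C##2 up a major third is E##2.
A major third up from C3 gives E3.
A major third up from C4 gives E4.
C#3 up a major third is E#3.
A major third up from C2 gives E2.

A#2 E##2 E3 E4 E#3 E2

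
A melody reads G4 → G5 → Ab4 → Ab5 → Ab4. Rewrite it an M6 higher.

G4 to E5
G5 to E6
Ab4 to F5
Ab5 to F6
Ab4 to F5

E5 E6 F5 F6 F5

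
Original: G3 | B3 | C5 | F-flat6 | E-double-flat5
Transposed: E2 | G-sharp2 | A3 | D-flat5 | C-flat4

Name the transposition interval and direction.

From G3 to E2 is 10 letter names — a tenth of some quality.
E2 to G3 is 15 semitones, which makes it a minor tenth; the second version is lower, so the direction is down.
Checking another pair — Ebb5 → Cb4 — gives the same interval.

down a minor tenth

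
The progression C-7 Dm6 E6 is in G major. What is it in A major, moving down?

D-7 Em6 F#6

G major down to A major is a minor seventh; each chord root moves by that interval while the quality stays the same.
C-7: root C down a minor seventh → D, giving D-7.
Dm6: root D down a minor seventh → E, giving Em6.
E6: root E down a minor seventh → F#, giving F#6.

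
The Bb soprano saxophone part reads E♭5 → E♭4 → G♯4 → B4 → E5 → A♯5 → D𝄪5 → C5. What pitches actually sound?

Written C4 on the Bb soprano saxophone sounds as Bb3, a major second lower; apply that shift to every note.
Eb5 becomes Db5
Eb4 becomes Db4
G#4 becomes F#4
B4 becomes A4
E5 becomes D5
A#5 becomes G#5
D##5 becomes C##5
C5 becomes Bb4

Db5 Db4 F#4 A4 D5 G#5 C##5 Bb4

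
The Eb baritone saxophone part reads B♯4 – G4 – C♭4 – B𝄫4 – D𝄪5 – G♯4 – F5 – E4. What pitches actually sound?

D#3 Bb2 Ebb2 Dbb3 F##3 B2 Ab3 G2

Written C4 on the Eb baritone saxophone sounds as Eb2, a major thirteenth lower; apply that shift to every note.
B#4 → D#3
G4 → Bb2
Cb4 → Ebb2
Bbb4 → Dbb3
D##5 → F##3
G#4 → B2
F5 → Ab3
E4 → G2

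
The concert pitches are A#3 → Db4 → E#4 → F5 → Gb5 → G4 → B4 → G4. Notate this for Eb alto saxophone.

F##4 Bb4 C##5 D6 Eb6 E5 G#5 E5

The Eb alto saxophone sounds a major sixth below written, so the written part must be a major sixth above concert — transpose each note up.
A#3 gives F##4
Db4 gives Bb4
E#4 gives C##5
F5 gives D6
Gb5 gives Eb6
G4 gives E5
B4 gives G#5
G4 gives E5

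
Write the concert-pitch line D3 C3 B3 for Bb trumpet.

E3 D3 C#4

Written C4 sounds as Bb3 on the Bb trumpet, so concert pitches are written a major second up.
D3 -> E3
C3 -> D3
B3 -> C#4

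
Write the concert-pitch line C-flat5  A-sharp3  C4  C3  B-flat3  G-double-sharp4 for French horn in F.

Written C4 sounds as F3 on the French horn in F, so concert pitches are written a perfect fifth up.
Cb5 to Gb5
A#3 to E#4
C4 to G4
C3 to G3
Bb3 to F4
G##4 to D##5

Gb5 E#4 G4 G3 F4 D##5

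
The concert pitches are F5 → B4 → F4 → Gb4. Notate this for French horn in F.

C6 F#5 C5 Db5

The French horn in F sounds a perfect fifth below written, so the written part must be a perfect fifth above concert — transpose each note up.
F5 gives C6
B4 gives F#5
F4 gives C5
Gb4 gives Db5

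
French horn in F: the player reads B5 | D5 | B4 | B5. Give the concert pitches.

The French horn in F sounds a perfect fifth below written, so transpose each written note down a perfect fifth.
B5 gives E5
D5 gives G4
B4 gives E4
B5 gives E5

E5 G4 E4 E5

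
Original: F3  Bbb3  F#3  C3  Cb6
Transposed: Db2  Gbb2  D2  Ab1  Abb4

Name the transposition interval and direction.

down a major tenth

From F3 to Db2 is 10 letter names — a tenth of some quality.
Db2 to F3 is 16 semitones, which makes it a major tenth; the second version is lower, so the direction is down.
Checking another pair — Cb6 → Abb4 — gives the same interval.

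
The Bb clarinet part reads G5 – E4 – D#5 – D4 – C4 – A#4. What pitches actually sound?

F5 D4 C#5 C4 Bb3 G#4

The Bb clarinet sounds a major second below written, so transpose each written note down a major second.
G5 to F5
E4 to D4
D#5 to C#5
D4 to C4
C4 to Bb3
A#4 to G#4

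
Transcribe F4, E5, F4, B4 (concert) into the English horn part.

Written C4 sounds as F3 on the English horn, so concert pitches are written a perfect fifth up.
F4 becomes C5
E5 becomes B5
F4 becomes C5
B4 becomes F#5

C5 B5 C5 F#5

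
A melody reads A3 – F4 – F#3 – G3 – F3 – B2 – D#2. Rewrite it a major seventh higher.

A3 up a major seventh is G#4.
F4: a seventh up reaches E, and 11 semitones makes it E5.
F#3 up a major seventh is E#4.
G3 up a major seventh is F#4.
A major seventh up from F3 gives E4.
A major seventh up from B2 gives A#3.
D#2: a seventh up reaches C, and 11 semitones makes it C##3.

G#4 E5 E#4 F#4 E4 A#3 C##3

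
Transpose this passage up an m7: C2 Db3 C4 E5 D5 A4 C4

Bb2 Cb4 Bb4 D6 C6 G5 Bb4

C2 to Bb2
Db3 to Cb4
C4 to Bb4
E5 to D6
D5 to C6
A4 to G5
C4 to Bb4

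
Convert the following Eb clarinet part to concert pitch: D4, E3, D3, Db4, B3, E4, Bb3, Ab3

F4 G3 F3 Fb4 D4 G4 Db4 Cb4

The Eb clarinet sounds a minor third above written, so transpose each written note up a minor third.
D4 gives F4
E3 gives G3
D3 gives F3
Db4 gives Fb4
B3 gives D4
E4 gives G4
Bb3 gives Db4
Ab3 gives Cb4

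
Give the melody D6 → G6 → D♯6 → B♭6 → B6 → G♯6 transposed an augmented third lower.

D6: a third down reaches B, and 5 semitones makes it Bbb5.
G6 down an augmented third is Ebb6.
An augmented third down from D#6 gives Bb5.
Bb6 down an augmented third is Gbb6.
B6 down an augmented third is Gb6.
G#6 down an augmented third is Eb6.

Bbb5 Ebb6 Bb5 Gbb6 Gb6 Eb6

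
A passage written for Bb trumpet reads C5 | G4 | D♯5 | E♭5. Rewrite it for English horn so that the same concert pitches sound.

First find concert pitch: the Bb trumpet sounds a major second below written, so C5 G4 D♯5 E♭5 sounds Bb4 F4 C#5 Db5.
Then write for English horn: it sounds a perfect fifth below written, so the part must be a perfect fifth above concert.
Bb4 → F5
F4 → C5
C#5 → G#5
Db5 → Ab5

F5 C5 G#5 Ab5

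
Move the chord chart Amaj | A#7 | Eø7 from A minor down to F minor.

A minor down to F minor is a major third; each chord root moves by that interval while the quality stays the same.
Amaj: root A down a major third → F, giving Fmaj.
A#7: root A# down a major third → F#, giving F#7.
Eø7: root E down a major third → C, giving Cø7.

Fmaj F#7 Cø7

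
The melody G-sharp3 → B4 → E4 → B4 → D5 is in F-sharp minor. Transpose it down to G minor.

F-sharp minor to G minor down is a major seventh, so every note moves down by that interval.
G#3 gives A2
B4 gives C4
E4 gives F3
B4 gives C4
D5 gives Eb4

A2 C4 F3 C4 Eb4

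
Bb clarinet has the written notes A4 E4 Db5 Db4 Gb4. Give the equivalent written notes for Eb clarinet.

E4 B3 Ab4 Ab3 Db4

First find concert pitch: the Bb clarinet sounds a major second below written, so A4 E4 Db5 Db4 Gb4 sounds G4 D4 Cb5 Cb4 Fb4.
Then write for Eb clarinet: it sounds a minor third above written, so the part must be a minor third below concert.
G4 → E4
D4 → B3
Cb5 → Ab4
Cb4 → Ab3
Fb4 → Db4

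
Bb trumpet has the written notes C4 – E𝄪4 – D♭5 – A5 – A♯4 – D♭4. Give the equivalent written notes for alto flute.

Eb4 G##4 Fb5 C6 C#5 Fb4

First find concert pitch: the Bb trumpet sounds a major second below written, so C4 E𝄪4 D♭5 A5 A♯4 D♭4 sounds Bb3 D##4 Cb5 G5 G#4 Cb4.
Then write for alto flute: it sounds a perfect fourth below written, so the part must be a perfect fourth above concert.
Bb3 → Eb4
D##4 → G##4
Cb5 → Fb5
G5 → C6
G#4 → C#5
Cb4 → Fb4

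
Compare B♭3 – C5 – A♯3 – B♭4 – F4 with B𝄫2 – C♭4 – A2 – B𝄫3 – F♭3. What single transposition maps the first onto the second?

down an augmented octave

Take the first pair: Bb3 → Bbb2. B to B spans 8 letter names, so the interval is some kind of octave.
Bbb2 to Bb3 is 13 semitones, which makes it an augmented octave; the second version is lower, so the direction is down.
Checking another pair — F4 → Fb3 — gives the same interval.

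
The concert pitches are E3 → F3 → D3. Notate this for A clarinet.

Written C4 sounds as A3 on the A clarinet, so concert pitches are written a minor third up.
E3 gives G3
F3 gives Ab3
D3 gives F3

G3 Ab3 F3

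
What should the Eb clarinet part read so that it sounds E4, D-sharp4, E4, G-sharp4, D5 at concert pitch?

C#4 B#3 C#4 E#4 B4

The Eb clarinet sounds a minor third above written, so the written part must be a minor third below concert — transpose each note down.
E4 → C#4
D#4 → B#3
E4 → C#4
G#4 → E#4
D5 → B4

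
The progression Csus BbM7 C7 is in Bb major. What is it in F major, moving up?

Gsus FM7 G7

Bb major up to F major is a perfect fifth; each chord root moves by that interval while the quality stays the same.
Csus: root C up a perfect fifth → G, giving Gsus.
BbM7: root Bb up a perfect fifth → F, giving FM7.
C7: root C up a perfect fifth → G, giving G7.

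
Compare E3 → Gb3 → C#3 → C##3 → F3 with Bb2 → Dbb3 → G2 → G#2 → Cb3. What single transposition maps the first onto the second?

down an augmented fourth

Take the first pair: E3 → Bb2. E to B spans 4 letter names, so the interval is some kind of fourth.
Bb2 to E3 is 6 semitones, which makes it an augmented fourth; the second version is lower, so the direction is down.
Checking another pair — F3 → Cb3 — gives the same interval.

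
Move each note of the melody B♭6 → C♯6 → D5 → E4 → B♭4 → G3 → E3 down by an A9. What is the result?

An augmented ninth down from Bb6 gives Abb5.
C#6 down an augmented ninth is Bb4.
D5: a ninth down reaches C, and 15 semitones makes it Cb4.
E4: a ninth down reaches D, and 15 semitones makes it Db3.
Bb4 down an augmented ninth is Abb3.
An augmented ninth down from G3 gives Fb2.
An augmented ninth down from E3 gives Db2.

Abb5 Bb4 Cb4 Db3 Abb3 Fb2 Db2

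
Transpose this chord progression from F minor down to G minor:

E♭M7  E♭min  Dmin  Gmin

FM7 Fmin Emin Amin

F minor down to G minor is a minor seventh; each chord root moves by that interval while the quality stays the same.
E♭M7: root E♭ down a minor seventh → F, giving FM7.
E♭min: root E♭ down a minor seventh → F, giving Fmin.
Dmin: root D down a minor seventh → E, giving Emin.
Gmin: root G down a minor seventh → A, giving Amin.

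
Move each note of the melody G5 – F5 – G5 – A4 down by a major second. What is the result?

F5 Eb5 F5 G4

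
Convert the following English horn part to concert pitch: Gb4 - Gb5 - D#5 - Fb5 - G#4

Cb4 Cb5 G#4 Bbb4 C#4

The English horn sounds a perfect fifth below written, so transpose each written note down a perfect fifth.
Gb4 -> Cb4
Gb5 -> Cb5
D#5 -> G#4
Fb5 -> Bbb4
G#4 -> C#4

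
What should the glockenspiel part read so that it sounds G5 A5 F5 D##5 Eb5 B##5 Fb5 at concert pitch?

G3 A3 F3 D##3 Eb3 B##3 Fb3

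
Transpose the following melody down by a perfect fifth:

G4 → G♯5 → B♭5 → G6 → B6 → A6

C4 C#5 Eb5 C6 E6 D6

G4 gives C4
G#5 gives C#5
Bb5 gives Eb5
G6 gives C6
B6 gives E6
A6 gives D6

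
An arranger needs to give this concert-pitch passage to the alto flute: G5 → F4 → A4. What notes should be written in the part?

The alto flute sounds a perfect fourth below written, so the written part must be a perfect fourth above concert — transpose each note up.
G5 becomes C6
F4 becomes Bb4
A4 becomes D5

C6 Bb4 D5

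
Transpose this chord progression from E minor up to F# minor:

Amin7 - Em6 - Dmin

Bmin7 F#m6 Emin

E minor up to F# minor is a major second; each chord root moves by that interval while the quality stays the same.
Amin7: root A up a major second → B, giving Bmin7.
Em6: root E up a major second → F#, giving F#m6.
Dmin: root D up a major second → E, giving Emin.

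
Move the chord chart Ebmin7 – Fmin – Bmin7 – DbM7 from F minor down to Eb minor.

F minor down to Eb minor is a major second; each chord root moves by that interval while the quality stays the same.
Ebmin7: root Eb down a major second → Db, giving Dbmin7.
Fmin: root F down a major second → Eb, giving Ebmin.
Bmin7: root B down a major second → A, giving Amin7.
DbM7: root Db down a major second → Cb, giving CbM7.

Dbmin7 Ebmin Amin7 CbM7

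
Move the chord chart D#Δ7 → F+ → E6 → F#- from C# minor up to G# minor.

C# minor up to G# minor is a perfect fifth; each chord root moves by that interval while the quality stays the same.
D#Δ7: root D# up a perfect fifth → A#, giving A#Δ7.
F+: root F up a perfect fifth → C, giving C+.
E6: root E up a perfect fifth → B, giving B6.
F#-: root F# up a perfect fifth → C#, giving C#-.

A#Δ7 C+ B6 C#-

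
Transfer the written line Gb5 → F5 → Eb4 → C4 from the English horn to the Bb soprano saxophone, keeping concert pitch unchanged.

Db5 C5 Bb3 G3

First find concert pitch: the English horn sounds a perfect fifth below written, so Gb5 F5 Eb4 C4 sounds Cb5 Bb4 Ab3 F3.
Then write for Bb soprano saxophone: it sounds a major second below written, so the part must be a major second above concert.
Cb5 → Db5
Bb4 → C5
Ab3 → Bb3
F3 → G3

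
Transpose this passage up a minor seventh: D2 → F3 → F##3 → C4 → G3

C3 Eb4 E#4 Bb4 F4

D2 up a minor seventh is C3.
A minor seventh up from F3 gives Eb4.
F##3 up a minor seventh is E#4.
C4 up a minor seventh is Bb4.
G3 up a minor seventh is F4.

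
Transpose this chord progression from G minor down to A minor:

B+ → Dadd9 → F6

C#+ Eadd9 G6

G minor down to A minor is a minor seventh; each chord root moves by that interval while the quality stays the same.
B+: root B down a minor seventh → C#, giving C#+.
Dadd9: root D down a minor seventh → E, giving Eadd9.
F6: root F down a minor seventh → G, giving G6.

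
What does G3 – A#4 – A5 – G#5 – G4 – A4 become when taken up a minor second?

Ab3 B4 Bb5 A5 Ab4 Bb4

G3 up a minor second is Ab3.
A minor second up from A#4 gives B4.
A5: a second up reaches B, and 1 semitone makes it Bb5.
A minor second up from G#5 gives A5.
G4 up a minor second is Ab4.
A minor second up from A4 gives Bb4.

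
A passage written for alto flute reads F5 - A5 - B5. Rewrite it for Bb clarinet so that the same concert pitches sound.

First find concert pitch: the alto flute sounds a perfect fourth below written, so F5 A5 B5 sounds C5 E5 F#5.
Then write for Bb clarinet: it sounds a major second below written, so the part must be a major second above concert.
C5 → D5
E5 → F#5
F#5 → G#5

D5 F#5 G#5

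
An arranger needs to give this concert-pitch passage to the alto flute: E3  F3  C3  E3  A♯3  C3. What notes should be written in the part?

The alto flute sounds a perfect fourth below written, so the written part must be a perfect fourth above concert — transpose each note up.
E3 to A3
F3 to Bb3
C3 to F3
E3 to A3
A#3 to D#4
C3 to F3

A3 Bb3 F3 A3 D#4 F3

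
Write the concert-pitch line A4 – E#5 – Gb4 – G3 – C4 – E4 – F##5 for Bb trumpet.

Written C4 sounds as Bb3 on the Bb trumpet, so concert pitches are written a major second up.
A4 gives B4
E#5 gives F##5
Gb4 gives Ab4
G3 gives A3
C4 gives D4
E4 gives F#4
F##5 gives G##5

B4 F##5 Ab4 A3 D4 F#4 G##5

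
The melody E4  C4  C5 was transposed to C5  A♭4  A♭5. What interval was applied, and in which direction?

From E4 to C5 is 6 letter names — a sixth of some quality.
E4 to C5 is 8 semitones, which makes it a minor sixth; the second version is higher, so the direction is up.
Checking another pair — C5 → Ab5 — gives the same interval.

up a minor sixth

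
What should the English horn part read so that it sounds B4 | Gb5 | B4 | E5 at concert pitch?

F#5 Db6 F#5 B5

Written C4 sounds as F3 on the English horn, so concert pitches are written a perfect fifth up.
B4 to F#5
Gb5 to Db6
B4 to F#5
E5 to B5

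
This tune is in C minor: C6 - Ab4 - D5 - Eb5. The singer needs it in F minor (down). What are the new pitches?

From C down to F is a perfect fifth; apply that to each pitch.
C6 gives F5
Ab4 gives Db4
D5 gives G4
Eb5 gives Ab4

F5 Db4 G4 Ab4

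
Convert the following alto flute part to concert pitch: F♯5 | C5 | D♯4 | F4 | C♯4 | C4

Written C4 on the alto flute sounds as G3, a perfect fourth lower; apply that shift to every note.
F#5 to C#5
C5 to G4
D#4 to A#3
F4 to C4
C#4 to G#3
C4 to G3

C#5 G4 A#3 C4 G#3 G3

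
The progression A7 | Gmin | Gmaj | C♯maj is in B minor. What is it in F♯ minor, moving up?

E7 Dmin Dmaj G#maj

B minor up to F♯ minor is a perfect fifth; each chord root moves by that interval while the quality stays the same.
A7: root A up a perfect fifth → E, giving E7.
Gmin: root G up a perfect fifth → D, giving Dmin.
Gmaj: root G up a perfect fifth → D, giving Dmaj.
C♯maj: root C♯ up a perfect fifth → G#, giving G#maj.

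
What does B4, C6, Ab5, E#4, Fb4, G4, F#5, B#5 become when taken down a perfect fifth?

E4 F5 Db5 A#3 Bbb3 C4 B4 E#5

B4 gives E4
C6 gives F5
Ab5 gives Db5
E#4 gives A#3
Fb4 gives Bbb3
G4 gives C4
F#5 gives B4
B#5 gives E#5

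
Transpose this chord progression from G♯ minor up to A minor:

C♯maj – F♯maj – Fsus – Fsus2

Dmaj Gmaj Gbsus Gbsus2

G♯ minor up to A minor is a minor second; each chord root moves by that interval while the quality stays the same.
C♯maj: root C♯ up a minor second → D, giving Dmaj.
F♯maj: root F♯ up a minor second → G, giving Gmaj.
Fsus: root F up a minor second → Gb, giving Gbsus.
Fsus2: root F up a minor second → Gb, giving Gbsus2.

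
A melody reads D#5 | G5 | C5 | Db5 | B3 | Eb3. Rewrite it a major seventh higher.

A major seventh up from D#5 gives C##6.
G5: a seventh up reaches F, and 11 semitones makes it F#6.
A major seventh up from C5 gives B5.
Db5: a seventh up reaches C, and 11 semitones makes it C6.
B3: a seventh up reaches A, and 11 semitones makes it A#4.
Eb3 up a major seventh is D4.

C##6 F#6 B5 C6 A#4 D4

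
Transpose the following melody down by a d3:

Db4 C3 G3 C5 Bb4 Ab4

Db4 down a diminished third is B3.
C3: a third down reaches A, and 2 semitones makes it A#2.
G3 down a diminished third is E#3.
C5 down a diminished third is A#4.
Bb4 down a diminished third is G#4.
Ab4: a third down reaches F, and 2 semitones makes it F#4.

B3 A#2 E#3 A#4 G#4 F#4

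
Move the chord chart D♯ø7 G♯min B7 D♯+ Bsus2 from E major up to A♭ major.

Gø7 Cmin Eb7 G+ Ebsus2

E major up to A♭ major is a diminished fourth; each chord root moves by that interval while the quality stays the same.
D♯ø7: root D♯ up a diminished fourth → G, giving Gø7.
G♯min: root G♯ up a diminished fourth → C, giving Cmin.
B7: root B up a diminished fourth → Eb, giving Eb7.
D♯+: root D♯ up a diminished fourth → G, giving G+.
Bsus2: root B up a diminished fourth → Eb, giving Ebsus2.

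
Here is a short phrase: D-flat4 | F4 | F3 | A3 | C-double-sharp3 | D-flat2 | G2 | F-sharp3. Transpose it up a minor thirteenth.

Bbb5 Db6 Db5 F5 A#4 Bbb3 Eb4 D5

Db4 → Bbb5
F4 → Db6
F3 → Db5
A3 → F5
C##3 → A#4
Db2 → Bbb3
G2 → Eb4
F#3 → D5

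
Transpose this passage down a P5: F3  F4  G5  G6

Bb2 Bb3 C5 C6

F3 down a perfect fifth is Bb2.
A perfect fifth down from F4 gives Bb3.
G5: a fifth down reaches C, and 7 semitones makes it C5.
G6 down a perfect fifth is C6.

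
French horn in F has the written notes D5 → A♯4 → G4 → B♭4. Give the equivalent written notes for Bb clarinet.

A4 E#4 D4 F4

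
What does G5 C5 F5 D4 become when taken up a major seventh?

F#6 B5 E6 C#5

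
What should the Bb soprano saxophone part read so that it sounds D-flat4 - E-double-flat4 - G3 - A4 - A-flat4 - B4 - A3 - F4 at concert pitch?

Eb4 Fb4 A3 B4 Bb4 C#5 B3 G4

The Bb soprano saxophone sounds a major second below written, so the written part must be a major second above concert — transpose each note up.
Db4 → Eb4
Ebb4 → Fb4
G3 → A3
A4 → B4
Ab4 → Bb4
B4 → C#5
A3 → B3
F4 → G4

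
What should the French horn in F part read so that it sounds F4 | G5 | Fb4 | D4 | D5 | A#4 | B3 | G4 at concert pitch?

C5 D6 Cb5 A4 A5 E#5 F#4 D5

Written C4 sounds as F3 on the French horn in F, so concert pitches are written a perfect fifth up.
F4 gives C5
G5 gives D6
Fb4 gives Cb5
D4 gives A4
D5 gives A5
A#4 gives E#5
B3 gives F#4
G4 gives D5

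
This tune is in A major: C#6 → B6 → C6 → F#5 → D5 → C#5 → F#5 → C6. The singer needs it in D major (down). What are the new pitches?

F#5 E6 F5 B4 G4 F#4 B4 F5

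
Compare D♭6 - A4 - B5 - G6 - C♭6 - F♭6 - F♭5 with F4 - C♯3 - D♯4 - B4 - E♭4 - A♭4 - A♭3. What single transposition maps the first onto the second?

From Db6 to F4 is 13 letter names — a thirteenth of some quality.
F4 to Db6 is 20 semitones, which makes it a minor thirteenth; the second version is lower, so the direction is down.
Checking another pair — Fb5 → Ab3 — gives the same interval.

down a minor thirteenth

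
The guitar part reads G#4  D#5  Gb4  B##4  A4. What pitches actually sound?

Written C4 on the guitar sounds as C3, a perfect octave lower; apply that shift to every note.
G#4 -> G#3
D#5 -> D#4
Gb4 -> Gb3
B##4 -> B##3
A4 -> A3

G#3 D#4 Gb3 B##3 A3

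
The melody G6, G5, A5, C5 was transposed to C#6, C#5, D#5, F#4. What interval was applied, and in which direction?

down a diminished fifth

Take the first pair: G6 → C#6. G to C spans 5 letter names, so the interval is some kind of fifth.
C#6 to G6 is 6 semitones, which makes it a diminished fifth; the second version is lower, so the direction is down.
Checking another pair — C5 → F#4 — gives the same interval.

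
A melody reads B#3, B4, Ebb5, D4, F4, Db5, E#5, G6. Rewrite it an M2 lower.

A#3 A4 Dbb5 C4 Eb4 Cb5 D#5 F6

A major second down from B#3 gives A#3.
B4 down a major second is A4.
Ebb5: a second down reaches D, and 2 semitones makes it Dbb5.
D4 down a major second is C4.
A major second down from F4 gives Eb4.
Db5 down a major second is Cb5.
A major second down from E#5 gives D#5.
A major second down from G6 gives F6.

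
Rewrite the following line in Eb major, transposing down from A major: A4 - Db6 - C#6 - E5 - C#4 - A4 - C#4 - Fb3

Eb4 Abb5 G5 Bb4 G3 Eb4 G3 Cbb3

A major to Eb major down is an augmented fourth, so every note moves down by that interval.
A4 gives Eb4
Db6 gives Abb5
C#6 gives G5
E5 gives Bb4
C#4 gives G3
A4 gives Eb4
C#4 gives G3
Fb3 gives Cbb3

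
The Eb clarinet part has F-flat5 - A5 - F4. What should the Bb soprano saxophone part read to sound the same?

First find concert pitch: the Eb clarinet sounds a minor third above written, so F-flat5 A5 F4 sounds Abb5 C6 Ab4.
Then write for Bb soprano saxophone: it sounds a major second below written, so the part must be a major second above concert.
Abb5 → Bbb5
C6 → D6
Ab4 → Bb4

Bbb5 D6 Bb4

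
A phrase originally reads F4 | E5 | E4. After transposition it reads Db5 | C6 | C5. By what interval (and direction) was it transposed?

Take the first pair: F4 → Db5. F to D spans 6 letter names, so the interval is some kind of sixth.
F4 to Db5 is 8 semitones, which makes it a minor sixth; the second version is higher, so the direction is up.
Checking another pair — E4 → C5 — gives the same interval.

up a minor sixth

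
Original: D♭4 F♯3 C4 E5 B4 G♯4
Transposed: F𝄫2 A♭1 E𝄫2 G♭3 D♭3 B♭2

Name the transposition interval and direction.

down an augmented thirteenth

Take the first pair: Db4 → Fbb2. D to F spans 13 letter names, so the interval is some kind of thirteenth.
Fbb2 to Db4 is 22 semitones, which makes it an augmented thirteenth; the second version is lower, so the direction is down.
Checking another pair — G#4 → Bb2 — gives the same interval.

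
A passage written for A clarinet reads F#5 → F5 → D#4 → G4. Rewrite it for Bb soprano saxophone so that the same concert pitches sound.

E#5 E5 C##4 F#4

First find concert pitch: the A clarinet sounds a minor third below written, so F#5 F5 D#4 G4 sounds D#5 D5 B#3 E4.
Then write for Bb soprano saxophone: it sounds a major second below written, so the part must be a major second above concert.
D#5 → E#5
D5 → E5
B#3 → C##4
E4 → F#4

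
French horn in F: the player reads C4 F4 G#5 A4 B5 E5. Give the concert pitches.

F3 Bb3 C#5 D4 E5 A4

The French horn in F sounds a perfect fifth below written, so transpose each written note down a perfect fifth.
C4 → F3
F4 → Bb3
G#5 → C#5
A4 → D4
B5 → E5
E5 → A4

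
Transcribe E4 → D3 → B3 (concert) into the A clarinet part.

G4 F3 D4

Written C4 sounds as A3 on the A clarinet, so concert pitches are written a minor third up.
E4 becomes G4
D3 becomes F3
B3 becomes D4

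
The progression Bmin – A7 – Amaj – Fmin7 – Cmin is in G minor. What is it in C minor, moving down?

Emin D7 Dmaj Bbmin7 Fmin

G minor down to C minor is a perfect fifth; each chord root moves by that interval while the quality stays the same.
Bmin: root B down a perfect fifth → E, giving Emin.
A7: root A down a perfect fifth → D, giving D7.
Amaj: root A down a perfect fifth → D, giving Dmaj.
Fmin7: root F down a perfect fifth → Bb, giving Bbmin7.
Cmin: root C down a perfect fifth → F, giving Fmin.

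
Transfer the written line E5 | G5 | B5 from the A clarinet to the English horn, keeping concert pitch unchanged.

G#5 B5 D#6

First find concert pitch: the A clarinet sounds a minor third below written, so E5 G5 B5 sounds C#5 E5 G#5.
Then write for English horn: it sounds a perfect fifth below written, so the part must be a perfect fifth above concert.
C#5 → G#5
E5 → B5
G#5 → D#6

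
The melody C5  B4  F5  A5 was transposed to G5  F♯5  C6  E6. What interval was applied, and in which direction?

up a perfect fifth

From C5 to G5 is 5 letter names — a fifth of some quality.
C5 to G5 is 7 semitones, which makes it a perfect fifth; the second version is higher, so the direction is up.
Checking another pair — A5 → E6 — gives the same interval.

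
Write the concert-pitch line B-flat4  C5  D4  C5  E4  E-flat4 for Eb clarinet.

Written C4 sounds as Eb4 on the Eb clarinet, so concert pitches are written a minor third down.
Bb4 becomes G4
C5 becomes A4
D4 becomes B3
C5 becomes A4
E4 becomes C#4
Eb4 becomes C4

G4 A4 B3 A4 C#4 C4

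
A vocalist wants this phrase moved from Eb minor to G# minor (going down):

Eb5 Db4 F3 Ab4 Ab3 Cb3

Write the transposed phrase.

G#4 F#3 A#2 C#4 C#3 E2

Eb minor to G# minor down is a diminished sixth, so every note moves down by that interval.
Eb5 -> G#4
Db4 -> F#3
F3 -> A#2
Ab4 -> C#4
Ab3 -> C#3
Cb3 -> E2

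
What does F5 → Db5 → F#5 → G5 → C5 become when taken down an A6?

F5: a sixth down reaches A, and 10 semitones makes it Abb4.
An augmented sixth down from Db5 gives Fbb4.
F#5 down an augmented sixth is Ab4.
G5: a sixth down reaches B, and 10 semitones makes it Bbb4.
An augmented sixth down from C5 gives Ebb4.

Abb4 Fbb4 Ab4 Bbb4 Ebb4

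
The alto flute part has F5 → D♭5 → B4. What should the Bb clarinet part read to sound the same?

D5 Bb4 G#4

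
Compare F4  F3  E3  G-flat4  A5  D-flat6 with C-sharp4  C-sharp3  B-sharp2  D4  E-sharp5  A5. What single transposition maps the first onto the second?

From F4 to C#4 is 4 letter names — a fourth of some quality.
C#4 to F4 is 4 semitones, which makes it a diminished fourth; the second version is lower, so the direction is down.
Checking another pair — Db6 → A5 — gives the same interval.

down a diminished fourth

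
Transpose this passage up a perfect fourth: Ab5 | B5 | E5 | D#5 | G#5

Ab5 → Db6
B5 → E6
E5 → A5
D#5 → G#5
G#5 → C#6

Db6 E6 A5 G#5 C#6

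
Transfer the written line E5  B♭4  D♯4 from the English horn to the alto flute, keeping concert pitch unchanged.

D5 Ab4 C#4

First find concert pitch: the English horn sounds a perfect fifth below written, so E5 B♭4 D♯4 sounds A4 Eb4 G#3.
Then write for alto flute: it sounds a perfect fourth below written, so the part must be a perfect fourth above concert.
A4 → D5
Eb4 → Ab4
G#3 → C#4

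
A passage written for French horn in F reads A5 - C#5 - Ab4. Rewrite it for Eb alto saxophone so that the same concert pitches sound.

B5 D#5 Bb4

First find concert pitch: the French horn in F sounds a perfect fifth below written, so A5 C#5 Ab4 sounds D5 F#4 Db4.
Then write for Eb alto saxophone: it sounds a major sixth below written, so the part must be a major sixth above concert.
D5 → B5
F#4 → D#5
Db4 → Bb4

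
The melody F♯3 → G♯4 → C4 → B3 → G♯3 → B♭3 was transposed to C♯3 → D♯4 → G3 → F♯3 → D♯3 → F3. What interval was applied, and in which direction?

Take the first pair: F#3 → C#3. F to C spans 4 letter names, so the interval is some kind of fourth.
C#3 to F#3 is 5 semitones, which makes it a perfect fourth; the second version is lower, so the direction is down.
Checking another pair — Bb3 → F3 — gives the same interval.

down a perfect fourth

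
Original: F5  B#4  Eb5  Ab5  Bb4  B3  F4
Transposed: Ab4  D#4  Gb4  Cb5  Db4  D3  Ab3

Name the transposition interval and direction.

down a major sixth

From F5 to Ab4 is 6 letter names — a sixth of some quality.
Ab4 to F5 is 9 semitones, which makes it a major sixth; the second version is lower, so the direction is down.
Checking another pair — F4 → Ab3 — gives the same interval.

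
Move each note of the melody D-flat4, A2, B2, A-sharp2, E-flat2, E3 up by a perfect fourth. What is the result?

Db4 gives Gb4
A2 gives D3
B2 gives E3
A#2 gives D#3
Eb2 gives Ab2
E3 gives A3

Gb4 D3 E3 D#3 Ab2 A3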